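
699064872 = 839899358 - 140834486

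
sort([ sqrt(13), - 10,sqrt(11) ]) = [ -10, sqrt ( 11), sqrt( 13 ) ] 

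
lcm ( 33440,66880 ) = 66880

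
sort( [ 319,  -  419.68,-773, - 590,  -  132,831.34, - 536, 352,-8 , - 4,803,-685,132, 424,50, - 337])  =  [  -  773, - 685, - 590, - 536,-419.68, - 337, - 132, - 8, -4, 50,  132, 319, 352, 424 , 803,831.34]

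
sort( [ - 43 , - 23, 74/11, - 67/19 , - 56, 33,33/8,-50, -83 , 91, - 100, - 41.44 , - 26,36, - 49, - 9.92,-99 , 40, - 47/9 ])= [ - 100, - 99, - 83,-56,-50, - 49, - 43, - 41.44,-26,  -  23, - 9.92 ,-47/9, - 67/19,33/8,74/11 , 33,36, 40,91]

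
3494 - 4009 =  - 515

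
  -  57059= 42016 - 99075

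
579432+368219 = 947651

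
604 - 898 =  -294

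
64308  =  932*69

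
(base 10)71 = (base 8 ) 107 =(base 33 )25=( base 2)1000111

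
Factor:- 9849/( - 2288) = 2^( - 4 )*3^1*7^2*11^( - 1 )*13^( - 1)*67^1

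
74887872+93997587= 168885459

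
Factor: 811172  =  2^2 * 17^1 * 79^1*151^1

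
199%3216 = 199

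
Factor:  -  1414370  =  - 2^1*5^1*67^1*2111^1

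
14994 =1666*9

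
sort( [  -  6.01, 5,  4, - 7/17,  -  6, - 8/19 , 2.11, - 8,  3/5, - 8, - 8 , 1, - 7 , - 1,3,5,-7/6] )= [ - 8 , - 8 , - 8, - 7,-6.01, - 6, - 7/6, - 1, - 8/19,-7/17, 3/5 , 1,2.11,3 , 4,5,  5 ]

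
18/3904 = 9/1952 = 0.00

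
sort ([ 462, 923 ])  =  [ 462, 923]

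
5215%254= 135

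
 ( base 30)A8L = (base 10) 9261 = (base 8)22055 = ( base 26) di5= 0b10010000101101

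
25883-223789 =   -  197906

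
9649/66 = 9649/66 = 146.20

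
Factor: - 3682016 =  - 2^5*13^1*53^1*167^1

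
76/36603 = 76/36603 = 0.00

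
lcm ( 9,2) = 18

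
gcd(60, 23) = 1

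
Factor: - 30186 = - 2^1*3^3 * 13^1*43^1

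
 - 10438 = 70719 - 81157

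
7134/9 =2378/3= 792.67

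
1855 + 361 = 2216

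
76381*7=534667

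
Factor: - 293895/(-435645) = 311/461 = 311^1* 461^( - 1) 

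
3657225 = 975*3751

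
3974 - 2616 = 1358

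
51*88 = 4488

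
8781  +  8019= 16800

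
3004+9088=12092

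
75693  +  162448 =238141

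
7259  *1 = 7259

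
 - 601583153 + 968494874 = 366911721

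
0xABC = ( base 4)222330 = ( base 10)2748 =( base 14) 1004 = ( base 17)98B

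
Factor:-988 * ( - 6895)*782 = 2^3*5^1*7^1*13^1 * 17^1* 19^1*23^1*197^1= 5327187320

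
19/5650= 19/5650= 0.00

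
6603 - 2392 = 4211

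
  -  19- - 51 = 32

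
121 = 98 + 23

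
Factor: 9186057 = 3^2*107^1*9539^1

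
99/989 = 99/989 = 0.10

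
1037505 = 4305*241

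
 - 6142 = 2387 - 8529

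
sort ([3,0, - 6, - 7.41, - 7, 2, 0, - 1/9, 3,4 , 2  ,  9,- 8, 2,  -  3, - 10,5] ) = [ - 10, - 8,- 7.41, - 7, - 6,  -  3, - 1/9, 0,  0, 2,2,2, 3, 3, 4,5, 9] 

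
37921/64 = 37921/64 = 592.52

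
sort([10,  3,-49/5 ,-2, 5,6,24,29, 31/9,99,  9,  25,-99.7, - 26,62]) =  [-99.7, - 26 ,-49/5, - 2, 3,31/9,5, 6, 9, 10,24,25, 29 , 62,99]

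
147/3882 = 49/1294 = 0.04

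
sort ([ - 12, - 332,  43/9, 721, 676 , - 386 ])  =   [ -386, - 332, - 12, 43/9, 676,721]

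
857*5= 4285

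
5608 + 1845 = 7453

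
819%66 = 27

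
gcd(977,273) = 1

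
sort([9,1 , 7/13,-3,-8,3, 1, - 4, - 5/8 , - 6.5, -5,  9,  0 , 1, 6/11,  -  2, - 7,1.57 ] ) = [ - 8,-7,  -  6.5,  -  5,-4,  -  3,-2, - 5/8, 0,7/13,6/11, 1 , 1,1,1.57 , 3, 9,9]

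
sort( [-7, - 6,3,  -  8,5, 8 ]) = [ - 8,-7 , - 6, 3,5, 8 ]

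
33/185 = 33/185 = 0.18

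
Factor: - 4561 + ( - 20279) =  -24840 = - 2^3*3^3*5^1 * 23^1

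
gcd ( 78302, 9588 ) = 1598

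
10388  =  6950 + 3438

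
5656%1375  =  156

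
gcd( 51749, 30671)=1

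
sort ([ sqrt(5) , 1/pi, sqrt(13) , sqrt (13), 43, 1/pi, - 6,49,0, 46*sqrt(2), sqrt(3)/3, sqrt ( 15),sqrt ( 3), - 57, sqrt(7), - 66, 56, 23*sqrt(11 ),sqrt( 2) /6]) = [ - 66,- 57, - 6,0,  sqrt(2 )/6, 1/pi,  1/pi,sqrt ( 3 ) /3, sqrt(3 ), sqrt(5 ), sqrt ( 7 ),sqrt(13),  sqrt(13), sqrt( 15 ),43, 49, 56 , 46*sqrt( 2 ), 23*sqrt( 11 )]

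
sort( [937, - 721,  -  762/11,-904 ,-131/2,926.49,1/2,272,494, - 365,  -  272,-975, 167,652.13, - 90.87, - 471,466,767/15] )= [  -  975,-904,-721, - 471,-365,-272,-90.87,-762/11,-131/2,1/2,767/15, 167,272, 466,494,652.13,926.49,937]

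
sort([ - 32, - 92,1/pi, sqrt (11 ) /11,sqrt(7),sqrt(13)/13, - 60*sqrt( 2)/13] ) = [ - 92, - 32, -60*sqrt( 2)/13, sqrt( 13) /13, sqrt( 11 ) /11, 1/pi,sqrt( 7) ] 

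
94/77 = 94/77 = 1.22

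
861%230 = 171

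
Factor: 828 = 2^2*3^2*23^1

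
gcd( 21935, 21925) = 5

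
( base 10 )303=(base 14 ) 179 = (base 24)cf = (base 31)9o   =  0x12f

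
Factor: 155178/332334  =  233/499 = 233^1*499^( - 1) 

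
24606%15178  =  9428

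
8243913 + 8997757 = 17241670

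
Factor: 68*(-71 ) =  - 4828 = - 2^2 * 17^1 * 71^1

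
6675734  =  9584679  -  2908945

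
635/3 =211 + 2/3 =211.67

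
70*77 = 5390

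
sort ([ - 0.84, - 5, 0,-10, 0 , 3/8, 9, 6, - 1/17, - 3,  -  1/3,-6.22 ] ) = [ - 10,-6.22, - 5 , - 3, - 0.84 ,  -  1/3,-1/17,0, 0,  3/8, 6, 9] 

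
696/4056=29/169 = 0.17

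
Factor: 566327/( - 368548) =  -  2^( - 2)*199^( - 1 )*463^(-1)*521^1 * 1087^1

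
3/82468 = 3/82468 = 0.00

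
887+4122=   5009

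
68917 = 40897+28020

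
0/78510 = 0=0.00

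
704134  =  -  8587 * ( - 82)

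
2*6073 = 12146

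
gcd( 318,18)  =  6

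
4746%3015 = 1731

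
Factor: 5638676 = 2^2*43^1*32783^1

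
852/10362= 142/1727 = 0.08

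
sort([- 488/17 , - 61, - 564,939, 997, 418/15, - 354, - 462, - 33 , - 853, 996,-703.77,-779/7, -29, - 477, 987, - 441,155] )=[ - 853,-703.77, - 564,  -  477, - 462,-441, - 354,-779/7, - 61, - 33 , - 29, - 488/17,418/15, 155, 939, 987,996, 997] 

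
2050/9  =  227+7/9= 227.78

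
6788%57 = 5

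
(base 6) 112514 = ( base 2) 10010111011110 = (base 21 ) 10KD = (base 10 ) 9694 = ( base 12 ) 573a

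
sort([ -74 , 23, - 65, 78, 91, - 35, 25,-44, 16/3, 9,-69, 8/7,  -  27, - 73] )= [ - 74, - 73, - 69, - 65, - 44, - 35, -27, 8/7,16/3,9, 23,25,78, 91]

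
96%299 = 96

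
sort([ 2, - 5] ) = [ - 5,2] 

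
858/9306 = 13/141 = 0.09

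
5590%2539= 512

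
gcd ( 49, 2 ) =1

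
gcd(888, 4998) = 6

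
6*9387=56322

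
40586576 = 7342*5528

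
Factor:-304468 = -2^2 * 103^1 * 739^1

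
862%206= 38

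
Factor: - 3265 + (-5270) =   -  8535 = - 3^1*  5^1*569^1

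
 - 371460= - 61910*6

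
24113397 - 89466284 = - 65352887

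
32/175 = 32/175 = 0.18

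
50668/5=10133 + 3/5 = 10133.60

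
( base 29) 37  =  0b1011110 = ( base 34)2Q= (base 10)94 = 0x5e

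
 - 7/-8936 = 7/8936=0.00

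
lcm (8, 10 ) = 40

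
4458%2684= 1774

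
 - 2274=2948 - 5222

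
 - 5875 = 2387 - 8262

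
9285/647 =14 + 227/647 =14.35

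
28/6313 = 28/6313 = 0.00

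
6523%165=88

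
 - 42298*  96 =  - 4060608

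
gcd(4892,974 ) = 2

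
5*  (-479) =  - 2395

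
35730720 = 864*41355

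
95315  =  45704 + 49611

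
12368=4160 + 8208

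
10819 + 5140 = 15959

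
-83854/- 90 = 931+32/45= 931.71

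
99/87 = 33/29 = 1.14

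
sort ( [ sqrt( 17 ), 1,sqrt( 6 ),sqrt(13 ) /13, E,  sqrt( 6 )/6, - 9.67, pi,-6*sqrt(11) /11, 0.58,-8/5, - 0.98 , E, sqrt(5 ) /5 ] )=[- 9.67,-6*sqrt( 11) /11 ,-8/5,-0.98,sqrt(13 )/13,sqrt( 6 ) /6,sqrt( 5 ) /5,0.58, 1, sqrt( 6 ), E, E, pi,  sqrt (17)] 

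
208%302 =208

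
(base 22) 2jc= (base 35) 14X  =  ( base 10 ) 1398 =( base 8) 2566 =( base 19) 3GB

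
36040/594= 18020/297= 60.67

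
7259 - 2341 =4918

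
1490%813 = 677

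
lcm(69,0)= 0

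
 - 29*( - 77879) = 2258491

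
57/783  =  19/261 = 0.07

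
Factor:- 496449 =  - 3^7 *227^1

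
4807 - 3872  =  935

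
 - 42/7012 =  - 21/3506 = - 0.01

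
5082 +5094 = 10176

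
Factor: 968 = 2^3*11^2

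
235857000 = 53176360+182680640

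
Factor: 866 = 2^1*433^1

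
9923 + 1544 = 11467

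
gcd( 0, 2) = 2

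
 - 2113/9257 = -1 + 7144/9257 = -0.23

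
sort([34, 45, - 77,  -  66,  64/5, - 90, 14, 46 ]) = [ -90, - 77, - 66 , 64/5, 14,34,45, 46]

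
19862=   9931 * 2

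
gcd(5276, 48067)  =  1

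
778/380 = 389/190=2.05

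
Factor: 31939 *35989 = 17^1 * 19^1*29^1*41^2*73^1 = 1149452671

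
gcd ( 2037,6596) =97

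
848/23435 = 848/23435 = 0.04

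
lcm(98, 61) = 5978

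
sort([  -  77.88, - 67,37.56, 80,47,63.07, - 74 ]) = [  -  77.88,  -  74, - 67, 37.56, 47,63.07,80] 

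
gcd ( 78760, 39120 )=40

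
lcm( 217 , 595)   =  18445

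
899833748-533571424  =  366262324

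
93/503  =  93/503 = 0.18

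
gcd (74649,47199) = 3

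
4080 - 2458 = 1622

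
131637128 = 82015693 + 49621435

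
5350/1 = 5350 = 5350.00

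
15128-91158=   -76030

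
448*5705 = 2555840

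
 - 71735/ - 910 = 14347/182 = 78.83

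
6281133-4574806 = 1706327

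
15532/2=7766 = 7766.00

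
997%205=177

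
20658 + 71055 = 91713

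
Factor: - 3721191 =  - 3^1*769^1*1613^1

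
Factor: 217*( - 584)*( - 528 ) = 2^7*3^1*7^1*11^1 * 31^1*73^1 = 66912384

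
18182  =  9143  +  9039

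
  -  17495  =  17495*(-1)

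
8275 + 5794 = 14069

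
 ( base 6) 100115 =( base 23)ei3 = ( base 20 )JB3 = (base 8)17217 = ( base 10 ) 7823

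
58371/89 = 655 +76/89 = 655.85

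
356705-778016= -421311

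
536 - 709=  -173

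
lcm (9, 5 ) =45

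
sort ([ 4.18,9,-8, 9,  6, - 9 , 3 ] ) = [ - 9 , - 8, 3, 4.18,6,9,  9] 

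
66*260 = 17160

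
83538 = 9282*9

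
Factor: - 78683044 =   -  2^2*11^1*701^1 * 2551^1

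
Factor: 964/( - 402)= - 2^1*3^( - 1)*67^( - 1)*241^1  =  - 482/201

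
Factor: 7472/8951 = 2^4 * 467^1*8951^( - 1 )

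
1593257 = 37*43061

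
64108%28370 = 7368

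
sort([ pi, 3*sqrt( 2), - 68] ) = [ -68, pi,3 *sqrt( 2)] 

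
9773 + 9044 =18817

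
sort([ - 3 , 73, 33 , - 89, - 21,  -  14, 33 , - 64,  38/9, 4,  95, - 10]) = [ - 89, - 64, - 21 , - 14, - 10, - 3, 4, 38/9 , 33, 33, 73,95 ]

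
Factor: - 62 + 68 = 6=2^1*3^1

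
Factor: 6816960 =2^6*3^4*5^1*263^1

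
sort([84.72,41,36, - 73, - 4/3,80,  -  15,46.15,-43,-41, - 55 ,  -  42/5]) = [-73, - 55, - 43, - 41 ,  -  15, - 42/5,-4/3, 36,41,46.15,  80,84.72]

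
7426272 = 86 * 86352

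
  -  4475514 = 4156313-8631827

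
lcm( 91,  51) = 4641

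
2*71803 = 143606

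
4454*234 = 1042236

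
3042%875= 417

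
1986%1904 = 82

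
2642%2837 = 2642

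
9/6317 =9/6317= 0.00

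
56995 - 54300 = 2695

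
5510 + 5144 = 10654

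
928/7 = 132 + 4/7 = 132.57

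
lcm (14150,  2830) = 14150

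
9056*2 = 18112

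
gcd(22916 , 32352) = 1348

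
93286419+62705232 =155991651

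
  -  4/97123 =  - 4/97123 =- 0.00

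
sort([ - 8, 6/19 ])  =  [ - 8,6/19 ]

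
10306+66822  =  77128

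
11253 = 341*33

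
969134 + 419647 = 1388781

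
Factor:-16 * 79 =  - 1264=- 2^4*79^1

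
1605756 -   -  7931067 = 9536823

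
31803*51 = 1621953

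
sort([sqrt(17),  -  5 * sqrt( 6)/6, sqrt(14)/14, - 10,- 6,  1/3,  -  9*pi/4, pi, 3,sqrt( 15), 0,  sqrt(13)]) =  [ - 10, - 9*pi/4, - 6, - 5* sqrt(6)/6,0, sqrt( 14)/14,1/3,3,pi,sqrt(13), sqrt( 15), sqrt(17)]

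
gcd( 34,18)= 2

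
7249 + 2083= 9332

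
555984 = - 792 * (-702) 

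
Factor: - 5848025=  -  5^2 *233921^1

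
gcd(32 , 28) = 4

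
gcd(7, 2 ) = 1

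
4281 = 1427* 3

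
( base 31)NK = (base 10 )733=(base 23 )18k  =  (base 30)OD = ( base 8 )1335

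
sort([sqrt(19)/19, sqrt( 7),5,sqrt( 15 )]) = [sqrt(19) /19, sqrt( 7 ), sqrt( 15 ), 5 ]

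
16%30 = 16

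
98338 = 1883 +96455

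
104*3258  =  338832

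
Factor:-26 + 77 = 51 = 3^1*17^1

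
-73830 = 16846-90676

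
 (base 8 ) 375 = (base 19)D6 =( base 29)8l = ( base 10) 253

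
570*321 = 182970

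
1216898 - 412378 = 804520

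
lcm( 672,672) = 672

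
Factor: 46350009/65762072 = 2^( - 3 )*3^3*2741^( - 1)*2999^( - 1)*1716667^1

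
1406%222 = 74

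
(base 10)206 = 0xce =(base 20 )a6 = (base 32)6E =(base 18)B8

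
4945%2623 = 2322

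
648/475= 1 + 173/475 =1.36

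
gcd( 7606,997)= 1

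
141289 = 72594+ 68695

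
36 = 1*36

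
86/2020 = 43/1010 = 0.04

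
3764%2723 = 1041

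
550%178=16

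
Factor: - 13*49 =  - 637 = -7^2  *  13^1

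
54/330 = 9/55= 0.16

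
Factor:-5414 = -2^1*2707^1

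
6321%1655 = 1356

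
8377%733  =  314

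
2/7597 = 2/7597 = 0.00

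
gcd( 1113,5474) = 7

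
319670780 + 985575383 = 1305246163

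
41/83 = 41/83 = 0.49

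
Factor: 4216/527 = 8 = 2^3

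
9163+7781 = 16944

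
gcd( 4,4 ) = 4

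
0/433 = 0 = 0.00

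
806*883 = 711698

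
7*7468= 52276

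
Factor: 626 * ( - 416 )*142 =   -  36979072 = - 2^7*13^1* 71^1 * 313^1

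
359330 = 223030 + 136300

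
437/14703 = 437/14703= 0.03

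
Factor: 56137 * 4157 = 233361509=73^1*769^1 * 4157^1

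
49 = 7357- 7308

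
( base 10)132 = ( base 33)40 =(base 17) 7d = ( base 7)246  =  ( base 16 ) 84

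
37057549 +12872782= 49930331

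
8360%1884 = 824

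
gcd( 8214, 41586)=6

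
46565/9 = 5173  +  8/9 = 5173.89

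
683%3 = 2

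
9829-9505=324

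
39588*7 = 277116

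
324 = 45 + 279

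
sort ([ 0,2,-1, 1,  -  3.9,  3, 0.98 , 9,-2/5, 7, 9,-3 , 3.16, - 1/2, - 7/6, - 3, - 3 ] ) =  [ - 3.9, - 3, - 3,-3, - 7/6, - 1,  -  1/2, - 2/5,0 , 0.98, 1,  2, 3,3.16,7, 9, 9]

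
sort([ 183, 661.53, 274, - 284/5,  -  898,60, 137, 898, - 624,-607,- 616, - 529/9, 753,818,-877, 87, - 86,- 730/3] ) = [ - 898, - 877, - 624,- 616, -607, - 730/3,-86, -529/9, - 284/5, 60, 87, 137,183 , 274, 661.53, 753,  818, 898] 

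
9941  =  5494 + 4447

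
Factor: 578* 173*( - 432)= - 43197408 = - 2^5*3^3*17^2*173^1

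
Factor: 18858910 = 2^1*5^1*7^1*269413^1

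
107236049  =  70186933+37049116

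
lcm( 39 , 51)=663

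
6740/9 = 6740/9 = 748.89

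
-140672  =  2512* ( - 56 ) 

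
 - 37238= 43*(  -  866) 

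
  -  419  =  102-521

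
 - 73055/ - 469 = 155  +  360/469= 155.77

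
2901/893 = 2901/893= 3.25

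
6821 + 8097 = 14918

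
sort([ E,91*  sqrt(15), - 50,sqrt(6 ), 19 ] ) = [ - 50, sqrt( 6 ), E, 19 , 91*sqrt( 15 ) ]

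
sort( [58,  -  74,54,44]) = [ - 74,44,54,58 ] 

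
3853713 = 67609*57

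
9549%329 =8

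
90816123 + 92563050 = 183379173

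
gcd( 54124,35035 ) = 7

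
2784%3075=2784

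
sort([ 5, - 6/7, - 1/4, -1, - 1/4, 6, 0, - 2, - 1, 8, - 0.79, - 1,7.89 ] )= [ - 2, - 1, - 1, - 1, - 6/7, - 0.79  , - 1/4, - 1/4, 0, 5, 6 , 7.89, 8]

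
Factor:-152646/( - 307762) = 309/623 = 3^1*7^(- 1)*89^(-1)*103^1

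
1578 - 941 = 637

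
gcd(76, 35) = 1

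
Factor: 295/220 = 2^( - 2)*11^( - 1 )*59^1 = 59/44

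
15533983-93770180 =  - 78236197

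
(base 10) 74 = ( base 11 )68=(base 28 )2I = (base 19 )3h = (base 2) 1001010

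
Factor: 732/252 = 61/21 = 3^(  -  1)*7^(-1)*61^1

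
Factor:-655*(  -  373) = 244315 =5^1*131^1*373^1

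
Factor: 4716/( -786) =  - 2^1*3^1 = - 6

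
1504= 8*188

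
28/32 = 7/8 = 0.88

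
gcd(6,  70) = 2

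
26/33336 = 13/16668  =  0.00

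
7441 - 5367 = 2074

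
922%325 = 272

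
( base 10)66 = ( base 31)24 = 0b1000010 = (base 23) 2k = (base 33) 20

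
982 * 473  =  464486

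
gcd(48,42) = 6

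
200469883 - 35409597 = 165060286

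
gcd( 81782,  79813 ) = 1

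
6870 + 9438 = 16308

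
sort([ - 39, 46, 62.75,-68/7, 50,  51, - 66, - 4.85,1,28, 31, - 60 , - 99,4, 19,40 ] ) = [  -  99, - 66, - 60 , - 39, - 68/7, - 4.85, 1,4,  19, 28, 31, 40, 46, 50,51,  62.75]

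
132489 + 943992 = 1076481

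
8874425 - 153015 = 8721410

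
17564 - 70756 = - 53192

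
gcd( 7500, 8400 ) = 300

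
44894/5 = 8978 + 4/5 = 8978.80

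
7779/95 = 81+84/95 = 81.88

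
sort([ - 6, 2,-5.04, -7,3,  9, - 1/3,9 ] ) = [ - 7, -6, - 5.04, - 1/3, 2,3,9,  9]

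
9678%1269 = 795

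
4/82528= 1/20632 = 0.00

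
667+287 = 954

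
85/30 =2 + 5/6 =2.83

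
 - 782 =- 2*391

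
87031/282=308 +175/282 = 308.62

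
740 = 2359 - 1619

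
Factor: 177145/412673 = 5^1 * 71^1 * 827^(  -  1 ) = 355/827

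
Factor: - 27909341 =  - 109^1*256049^1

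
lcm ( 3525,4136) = 310200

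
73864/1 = 73864 = 73864.00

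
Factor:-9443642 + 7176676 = -2^1*13^2*19^1*353^1 = - 2266966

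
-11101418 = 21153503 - 32254921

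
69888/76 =17472/19 = 919.58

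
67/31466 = 67/31466 =0.00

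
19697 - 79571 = -59874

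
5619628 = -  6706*( - 838) 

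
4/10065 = 4/10065 = 0.00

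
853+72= 925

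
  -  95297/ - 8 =95297/8 = 11912.12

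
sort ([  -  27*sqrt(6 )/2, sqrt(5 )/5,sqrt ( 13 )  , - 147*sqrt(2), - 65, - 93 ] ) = [ - 147*sqrt ( 2),-93, - 65, - 27*sqrt( 6)/2, sqrt( 5)/5, sqrt( 13)]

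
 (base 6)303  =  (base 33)3c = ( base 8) 157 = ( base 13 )87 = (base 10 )111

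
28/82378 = 14/41189 = 0.00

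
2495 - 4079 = - 1584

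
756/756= 1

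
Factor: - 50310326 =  - 2^1*11^1*2286833^1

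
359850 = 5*71970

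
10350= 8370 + 1980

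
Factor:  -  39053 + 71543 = 32490 = 2^1*3^2 * 5^1*19^2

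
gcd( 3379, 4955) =1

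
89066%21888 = 1514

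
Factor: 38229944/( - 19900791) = -2^3*3^(  -  2)*71329^(  -  1)*154153^1 = - 1233224/641961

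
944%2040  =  944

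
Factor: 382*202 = 77164 = 2^2*101^1*191^1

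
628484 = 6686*94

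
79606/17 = 79606/17 = 4682.71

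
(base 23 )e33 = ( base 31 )7o7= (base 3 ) 101020222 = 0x1D36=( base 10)7478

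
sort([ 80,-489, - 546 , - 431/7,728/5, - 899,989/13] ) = [-899,-546,-489, -431/7,989/13 , 80, 728/5 ] 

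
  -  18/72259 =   -  18/72259 = -  0.00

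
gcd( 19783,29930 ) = 73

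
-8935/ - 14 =8935/14 = 638.21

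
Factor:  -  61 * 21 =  - 1281=- 3^1*7^1*61^1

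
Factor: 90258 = 2^1*3^1*7^2*307^1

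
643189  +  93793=736982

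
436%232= 204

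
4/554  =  2/277=   0.01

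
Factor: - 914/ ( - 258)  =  3^(-1 )*43^(-1) * 457^1  =  457/129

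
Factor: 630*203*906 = 2^2 * 3^3*5^1*7^2*29^1*151^1=115868340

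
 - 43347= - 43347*1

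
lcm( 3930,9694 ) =145410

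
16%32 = 16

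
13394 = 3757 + 9637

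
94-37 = 57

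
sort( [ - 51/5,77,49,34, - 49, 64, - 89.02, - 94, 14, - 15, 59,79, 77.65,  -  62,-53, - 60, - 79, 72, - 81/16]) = [ - 94, - 89.02, - 79, - 62, - 60,-53,-49, - 15, - 51/5, - 81/16,14, 34,49 , 59, 64,72,77, 77.65,79]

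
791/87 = 9 + 8/87 = 9.09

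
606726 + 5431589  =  6038315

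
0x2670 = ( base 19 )184h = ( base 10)9840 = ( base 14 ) 382C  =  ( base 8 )23160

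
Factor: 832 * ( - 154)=-128128 = - 2^7 * 7^1*11^1*13^1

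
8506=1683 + 6823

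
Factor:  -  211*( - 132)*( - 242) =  -2^3*3^1*11^3 *211^1 = - 6740184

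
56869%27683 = 1503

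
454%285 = 169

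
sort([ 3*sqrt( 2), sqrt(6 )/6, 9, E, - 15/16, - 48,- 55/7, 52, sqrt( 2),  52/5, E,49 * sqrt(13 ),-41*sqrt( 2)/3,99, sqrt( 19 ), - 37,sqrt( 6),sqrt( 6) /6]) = [ -48, - 37,  -  41*sqrt( 2)/3,-55/7, - 15/16,sqrt( 6 )/6, sqrt( 6)/6, sqrt( 2 ), sqrt( 6 ),E, E, 3*sqrt( 2 ), sqrt(19 ),9, 52/5,52, 99 , 49*sqrt( 13 )]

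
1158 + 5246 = 6404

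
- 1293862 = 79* ( - 16378 ) 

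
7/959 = 1/137 = 0.01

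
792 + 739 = 1531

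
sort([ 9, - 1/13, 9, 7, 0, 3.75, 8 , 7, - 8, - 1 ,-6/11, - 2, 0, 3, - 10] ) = [ - 10, - 8, - 2,- 1, - 6/11,  -  1/13, 0,0,3, 3.75,  7,7 , 8, 9  ,  9] 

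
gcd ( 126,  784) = 14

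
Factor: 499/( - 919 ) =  - 499^1 * 919^(-1) 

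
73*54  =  3942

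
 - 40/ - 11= 40/11=3.64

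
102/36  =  17/6  =  2.83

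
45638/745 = 45638/745 = 61.26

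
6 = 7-1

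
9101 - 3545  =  5556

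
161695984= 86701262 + 74994722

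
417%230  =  187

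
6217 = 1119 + 5098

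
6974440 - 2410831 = 4563609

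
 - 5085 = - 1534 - 3551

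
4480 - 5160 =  - 680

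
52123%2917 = 2534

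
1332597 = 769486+563111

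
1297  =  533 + 764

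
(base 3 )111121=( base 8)557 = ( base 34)AR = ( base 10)367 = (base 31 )BQ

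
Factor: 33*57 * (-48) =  - 2^4 * 3^3*11^1*19^1 =- 90288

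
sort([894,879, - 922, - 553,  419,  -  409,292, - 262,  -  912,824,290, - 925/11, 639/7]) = [-922, - 912,  -  553 , - 409, - 262, - 925/11,639/7, 290,292,419, 824,879,894]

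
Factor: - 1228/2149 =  - 2^2 * 7^(-1 ) = - 4/7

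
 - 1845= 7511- 9356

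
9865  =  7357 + 2508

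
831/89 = 831/89 = 9.34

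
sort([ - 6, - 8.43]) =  [-8.43, - 6]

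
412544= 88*4688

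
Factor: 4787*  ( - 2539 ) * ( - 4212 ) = 2^2 * 3^4*13^1*2539^1*4787^1 = 51193460916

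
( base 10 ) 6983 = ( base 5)210413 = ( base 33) 6DK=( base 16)1b47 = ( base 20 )H93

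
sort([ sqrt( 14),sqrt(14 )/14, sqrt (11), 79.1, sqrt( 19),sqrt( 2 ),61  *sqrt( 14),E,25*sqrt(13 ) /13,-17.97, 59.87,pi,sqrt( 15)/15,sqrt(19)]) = [ - 17.97,  sqrt(15)/15,sqrt(14)/14, sqrt (2 ),E,pi,sqrt( 11 ), sqrt (14),sqrt(19), sqrt( 19 ), 25*sqrt(13) /13,59.87,79.1, 61*sqrt( 14 ) ]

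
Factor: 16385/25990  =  29/46 = 2^(  -  1)*23^(- 1)*29^1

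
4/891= 4/891=0.00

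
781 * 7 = 5467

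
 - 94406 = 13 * (  -  7262 )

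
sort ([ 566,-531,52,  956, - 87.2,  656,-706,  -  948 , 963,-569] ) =[ - 948, - 706, - 569,  -  531, - 87.2, 52,566, 656, 956,  963] 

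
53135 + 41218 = 94353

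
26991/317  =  85  +  46/317 = 85.15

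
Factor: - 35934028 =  - 2^2* 13^1*461^1*1499^1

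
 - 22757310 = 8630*( - 2637 ) 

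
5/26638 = 5/26638  =  0.00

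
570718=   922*619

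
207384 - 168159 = 39225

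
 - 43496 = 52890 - 96386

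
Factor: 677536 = 2^5*31^1*683^1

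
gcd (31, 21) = 1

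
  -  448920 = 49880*( - 9 )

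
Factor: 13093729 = 11^1*313^1*3803^1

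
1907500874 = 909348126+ 998152748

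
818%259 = 41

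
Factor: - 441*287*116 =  - 2^2*3^2*7^3 *29^1 *41^1=- 14681772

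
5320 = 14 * 380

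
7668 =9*852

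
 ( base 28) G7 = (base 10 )455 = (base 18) 175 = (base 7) 1220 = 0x1c7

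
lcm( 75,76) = 5700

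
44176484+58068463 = 102244947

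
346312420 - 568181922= -221869502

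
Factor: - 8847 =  - 3^2*983^1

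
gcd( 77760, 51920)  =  80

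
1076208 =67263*16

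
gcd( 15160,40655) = 5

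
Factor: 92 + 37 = 3^1*43^1= 129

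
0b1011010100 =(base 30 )o4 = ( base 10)724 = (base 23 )18B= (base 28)PO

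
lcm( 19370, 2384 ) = 154960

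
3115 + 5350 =8465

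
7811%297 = 89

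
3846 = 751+3095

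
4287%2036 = 215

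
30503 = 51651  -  21148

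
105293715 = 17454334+87839381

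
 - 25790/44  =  -587 + 19/22 = - 586.14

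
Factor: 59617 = 59617^1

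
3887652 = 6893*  564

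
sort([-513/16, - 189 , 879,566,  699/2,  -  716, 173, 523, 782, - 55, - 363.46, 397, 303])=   [-716,  -  363.46, - 189,-55,-513/16,173, 303, 699/2 , 397, 523, 566, 782 , 879 ] 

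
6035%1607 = 1214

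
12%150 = 12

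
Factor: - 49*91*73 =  - 7^3*13^1*73^1 =- 325507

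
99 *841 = 83259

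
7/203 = 1/29 = 0.03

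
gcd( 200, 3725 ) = 25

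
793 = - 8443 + 9236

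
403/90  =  403/90 = 4.48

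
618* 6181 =3819858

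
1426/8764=713/4382= 0.16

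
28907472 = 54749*528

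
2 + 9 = 11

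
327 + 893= 1220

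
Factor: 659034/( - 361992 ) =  - 109839/60332 = - 2^(  -  2)*3^1*19^1*41^1*47^1*15083^(-1 )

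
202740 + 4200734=4403474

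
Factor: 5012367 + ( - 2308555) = 2703812 = 2^2*37^1  *18269^1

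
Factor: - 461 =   -  461^1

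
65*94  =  6110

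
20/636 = 5/159 = 0.03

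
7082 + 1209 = 8291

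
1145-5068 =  - 3923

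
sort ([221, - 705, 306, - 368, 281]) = [-705, - 368, 221 , 281,306]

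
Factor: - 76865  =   - 5^1*15373^1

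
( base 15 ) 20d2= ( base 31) 773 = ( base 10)6947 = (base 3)100112022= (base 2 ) 1101100100011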